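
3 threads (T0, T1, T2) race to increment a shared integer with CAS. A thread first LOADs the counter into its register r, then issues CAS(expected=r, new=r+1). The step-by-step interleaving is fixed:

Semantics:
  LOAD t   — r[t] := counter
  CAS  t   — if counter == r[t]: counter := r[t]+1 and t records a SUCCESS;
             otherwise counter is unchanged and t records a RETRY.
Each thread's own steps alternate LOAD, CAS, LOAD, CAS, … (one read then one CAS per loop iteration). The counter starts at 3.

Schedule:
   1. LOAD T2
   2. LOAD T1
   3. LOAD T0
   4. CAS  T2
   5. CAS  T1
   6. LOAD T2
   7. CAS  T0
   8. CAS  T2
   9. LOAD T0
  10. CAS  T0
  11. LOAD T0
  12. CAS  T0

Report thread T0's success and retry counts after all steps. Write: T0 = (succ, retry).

T0 = (2, 1)

step 1: T2 LOAD ⇒ load; ctr=3 reg=3
step 2: T1 LOAD ⇒ load; ctr=3 reg=3
step 3: T0 LOAD ⇒ load; ctr=3 reg=3
step 4: T2 CAS ⇒ ok; ctr=4 reg=3
step 5: T1 CAS ⇒ retry; ctr=4 reg=3
step 6: T2 LOAD ⇒ load; ctr=4 reg=4
step 7: T0 CAS ⇒ retry; ctr=4 reg=3
step 8: T2 CAS ⇒ ok; ctr=5 reg=4
step 9: T0 LOAD ⇒ load; ctr=5 reg=5
step 10: T0 CAS ⇒ ok; ctr=6 reg=5
step 11: T0 LOAD ⇒ load; ctr=6 reg=6
step 12: T0 CAS ⇒ ok; ctr=7 reg=6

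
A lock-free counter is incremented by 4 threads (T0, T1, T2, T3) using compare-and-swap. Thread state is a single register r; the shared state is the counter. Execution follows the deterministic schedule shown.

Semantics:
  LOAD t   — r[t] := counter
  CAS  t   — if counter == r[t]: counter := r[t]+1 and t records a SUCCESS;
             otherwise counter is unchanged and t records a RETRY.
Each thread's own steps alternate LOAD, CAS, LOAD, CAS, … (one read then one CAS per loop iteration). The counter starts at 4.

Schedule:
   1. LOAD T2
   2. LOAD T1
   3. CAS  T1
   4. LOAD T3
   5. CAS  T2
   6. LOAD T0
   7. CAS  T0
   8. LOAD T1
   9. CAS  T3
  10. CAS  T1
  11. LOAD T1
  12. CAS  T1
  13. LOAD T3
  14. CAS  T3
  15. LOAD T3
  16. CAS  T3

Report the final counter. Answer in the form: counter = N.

counter = 10

T2 LOAD — after: cnt=4, r=4 — load
T1 LOAD — after: cnt=4, r=4 — load
T1 CAS — after: cnt=5, r=4 — ok
T3 LOAD — after: cnt=5, r=5 — load
T2 CAS — after: cnt=5, r=4 — retry
T0 LOAD — after: cnt=5, r=5 — load
T0 CAS — after: cnt=6, r=5 — ok
T1 LOAD — after: cnt=6, r=6 — load
T3 CAS — after: cnt=6, r=5 — retry
T1 CAS — after: cnt=7, r=6 — ok
T1 LOAD — after: cnt=7, r=7 — load
T1 CAS — after: cnt=8, r=7 — ok
T3 LOAD — after: cnt=8, r=8 — load
T3 CAS — after: cnt=9, r=8 — ok
T3 LOAD — after: cnt=9, r=9 — load
T3 CAS — after: cnt=10, r=9 — ok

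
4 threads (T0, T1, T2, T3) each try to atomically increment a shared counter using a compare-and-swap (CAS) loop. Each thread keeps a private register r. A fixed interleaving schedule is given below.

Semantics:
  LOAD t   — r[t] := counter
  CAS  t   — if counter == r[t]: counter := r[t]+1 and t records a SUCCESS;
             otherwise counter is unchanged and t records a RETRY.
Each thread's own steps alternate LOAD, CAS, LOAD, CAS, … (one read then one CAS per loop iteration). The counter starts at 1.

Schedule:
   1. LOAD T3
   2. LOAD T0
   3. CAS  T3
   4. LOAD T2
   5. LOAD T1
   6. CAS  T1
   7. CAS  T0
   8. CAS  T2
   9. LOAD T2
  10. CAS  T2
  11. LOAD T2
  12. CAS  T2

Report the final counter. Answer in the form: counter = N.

#1 T3 reads 1
#2 T0 reads 1
#3 T3 CAS(1→2) writes; counter now 2
#4 T2 reads 2
#5 T1 reads 2
#6 T1 CAS(2→3) writes; counter now 3
#7 T0 CAS(1→2) fails; counter now 3
#8 T2 CAS(2→3) fails; counter now 3
#9 T2 reads 3
#10 T2 CAS(3→4) writes; counter now 4
#11 T2 reads 4
#12 T2 CAS(4→5) writes; counter now 5

counter = 5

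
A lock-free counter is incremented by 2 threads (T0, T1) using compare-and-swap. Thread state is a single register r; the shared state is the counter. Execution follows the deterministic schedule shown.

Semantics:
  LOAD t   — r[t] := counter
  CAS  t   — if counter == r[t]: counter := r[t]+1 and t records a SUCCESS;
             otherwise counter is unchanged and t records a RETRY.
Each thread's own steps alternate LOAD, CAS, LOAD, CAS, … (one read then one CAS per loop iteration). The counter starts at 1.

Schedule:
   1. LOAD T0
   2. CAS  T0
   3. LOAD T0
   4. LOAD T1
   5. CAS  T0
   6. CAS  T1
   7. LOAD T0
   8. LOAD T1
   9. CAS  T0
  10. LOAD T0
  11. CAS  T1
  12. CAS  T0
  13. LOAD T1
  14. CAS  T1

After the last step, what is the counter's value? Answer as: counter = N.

counter = 6

T0 LOAD — after: cnt=1, r=1 — load
T0 CAS — after: cnt=2, r=1 — ok
T0 LOAD — after: cnt=2, r=2 — load
T1 LOAD — after: cnt=2, r=2 — load
T0 CAS — after: cnt=3, r=2 — ok
T1 CAS — after: cnt=3, r=2 — retry
T0 LOAD — after: cnt=3, r=3 — load
T1 LOAD — after: cnt=3, r=3 — load
T0 CAS — after: cnt=4, r=3 — ok
T0 LOAD — after: cnt=4, r=4 — load
T1 CAS — after: cnt=4, r=3 — retry
T0 CAS — after: cnt=5, r=4 — ok
T1 LOAD — after: cnt=5, r=5 — load
T1 CAS — after: cnt=6, r=5 — ok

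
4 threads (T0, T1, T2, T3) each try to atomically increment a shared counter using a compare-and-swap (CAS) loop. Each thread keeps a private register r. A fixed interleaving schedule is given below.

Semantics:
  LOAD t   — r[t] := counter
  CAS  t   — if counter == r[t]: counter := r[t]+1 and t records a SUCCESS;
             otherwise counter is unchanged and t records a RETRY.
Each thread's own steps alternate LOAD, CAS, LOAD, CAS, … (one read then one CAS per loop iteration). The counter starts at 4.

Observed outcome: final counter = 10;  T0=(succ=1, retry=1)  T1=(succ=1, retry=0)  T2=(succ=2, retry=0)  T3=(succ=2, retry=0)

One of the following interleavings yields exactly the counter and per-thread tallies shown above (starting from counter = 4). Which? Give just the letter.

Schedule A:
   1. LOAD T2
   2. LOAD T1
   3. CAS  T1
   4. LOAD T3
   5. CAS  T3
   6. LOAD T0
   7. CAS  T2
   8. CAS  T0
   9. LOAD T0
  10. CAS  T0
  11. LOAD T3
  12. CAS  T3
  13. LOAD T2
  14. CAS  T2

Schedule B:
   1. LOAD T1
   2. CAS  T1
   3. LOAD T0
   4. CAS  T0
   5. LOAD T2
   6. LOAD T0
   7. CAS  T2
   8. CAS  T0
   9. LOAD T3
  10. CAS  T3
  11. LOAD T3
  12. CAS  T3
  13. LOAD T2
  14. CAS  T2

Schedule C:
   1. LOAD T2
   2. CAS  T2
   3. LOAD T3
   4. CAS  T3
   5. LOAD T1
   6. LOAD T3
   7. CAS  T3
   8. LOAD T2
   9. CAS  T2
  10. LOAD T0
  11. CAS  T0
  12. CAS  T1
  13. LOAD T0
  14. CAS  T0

Tracing schedule B:
[1] T1.load  rd  (counter 4, T1.r 4)
[2] T1.cas  hit  (counter 5, T1.r 4)
[3] T0.load  rd  (counter 5, T0.r 5)
[4] T0.cas  hit  (counter 6, T0.r 5)
[5] T2.load  rd  (counter 6, T2.r 6)
[6] T0.load  rd  (counter 6, T0.r 6)
[7] T2.cas  hit  (counter 7, T2.r 6)
[8] T0.cas  miss  (counter 7, T0.r 6)
[9] T3.load  rd  (counter 7, T3.r 7)
[10] T3.cas  hit  (counter 8, T3.r 7)
[11] T3.load  rd  (counter 8, T3.r 8)
[12] T3.cas  hit  (counter 9, T3.r 8)
[13] T2.load  rd  (counter 9, T2.r 9)
[14] T2.cas  hit  (counter 10, T2.r 9)

B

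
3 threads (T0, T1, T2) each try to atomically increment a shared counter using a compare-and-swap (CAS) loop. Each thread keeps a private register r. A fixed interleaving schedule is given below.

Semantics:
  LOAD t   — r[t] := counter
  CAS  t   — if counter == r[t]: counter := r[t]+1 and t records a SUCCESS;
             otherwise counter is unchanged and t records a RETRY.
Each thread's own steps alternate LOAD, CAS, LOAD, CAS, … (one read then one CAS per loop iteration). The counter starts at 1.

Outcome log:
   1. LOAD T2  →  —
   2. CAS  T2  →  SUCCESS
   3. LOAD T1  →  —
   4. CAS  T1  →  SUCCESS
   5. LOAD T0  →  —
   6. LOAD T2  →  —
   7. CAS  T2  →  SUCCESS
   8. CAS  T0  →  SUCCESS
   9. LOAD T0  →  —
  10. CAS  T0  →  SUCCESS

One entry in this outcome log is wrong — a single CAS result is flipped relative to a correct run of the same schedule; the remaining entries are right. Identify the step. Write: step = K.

step = 8

Correct run:
   1) LOAD T2:  M=1  r_T2=1
   2) CAS  T2:  M=2  r_T2=1 ✓
   3) LOAD T1:  M=2  r_T1=2
   4) CAS  T1:  M=3  r_T1=2 ✓
   5) LOAD T0:  M=3  r_T0=3
   6) LOAD T2:  M=3  r_T2=3
   7) CAS  T2:  M=4  r_T2=3 ✓
   8) CAS  T0:  M=4  r_T0=3 ✗
   9) LOAD T0:  M=4  r_T0=4
  10) CAS  T0:  M=5  r_T0=4 ✓
Flip is step 8.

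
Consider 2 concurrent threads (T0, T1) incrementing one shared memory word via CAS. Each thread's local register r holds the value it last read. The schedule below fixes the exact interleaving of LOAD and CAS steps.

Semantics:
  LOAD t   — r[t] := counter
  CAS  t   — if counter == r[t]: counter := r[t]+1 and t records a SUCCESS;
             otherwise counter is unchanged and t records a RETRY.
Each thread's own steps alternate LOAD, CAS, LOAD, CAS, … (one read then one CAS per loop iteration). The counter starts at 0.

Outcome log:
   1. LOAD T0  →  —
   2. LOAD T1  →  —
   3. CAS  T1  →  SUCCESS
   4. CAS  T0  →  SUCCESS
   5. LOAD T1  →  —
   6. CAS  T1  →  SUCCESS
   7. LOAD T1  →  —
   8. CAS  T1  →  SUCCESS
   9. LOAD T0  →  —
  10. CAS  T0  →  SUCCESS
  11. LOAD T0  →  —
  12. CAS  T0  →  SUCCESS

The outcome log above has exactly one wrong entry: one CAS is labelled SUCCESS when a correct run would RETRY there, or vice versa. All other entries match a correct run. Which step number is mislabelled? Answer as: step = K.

step = 4

Reference trace:
step 1: T0 LOAD ⇒ load; ctr=0 reg=0
step 2: T1 LOAD ⇒ load; ctr=0 reg=0
step 3: T1 CAS ⇒ ok; ctr=1 reg=0
step 4: T0 CAS ⇒ retry; ctr=1 reg=0
step 5: T1 LOAD ⇒ load; ctr=1 reg=1
step 6: T1 CAS ⇒ ok; ctr=2 reg=1
step 7: T1 LOAD ⇒ load; ctr=2 reg=2
step 8: T1 CAS ⇒ ok; ctr=3 reg=2
step 9: T0 LOAD ⇒ load; ctr=3 reg=3
step 10: T0 CAS ⇒ ok; ctr=4 reg=3
step 11: T0 LOAD ⇒ load; ctr=4 reg=4
step 12: T0 CAS ⇒ ok; ctr=5 reg=4
Mismatch at 4.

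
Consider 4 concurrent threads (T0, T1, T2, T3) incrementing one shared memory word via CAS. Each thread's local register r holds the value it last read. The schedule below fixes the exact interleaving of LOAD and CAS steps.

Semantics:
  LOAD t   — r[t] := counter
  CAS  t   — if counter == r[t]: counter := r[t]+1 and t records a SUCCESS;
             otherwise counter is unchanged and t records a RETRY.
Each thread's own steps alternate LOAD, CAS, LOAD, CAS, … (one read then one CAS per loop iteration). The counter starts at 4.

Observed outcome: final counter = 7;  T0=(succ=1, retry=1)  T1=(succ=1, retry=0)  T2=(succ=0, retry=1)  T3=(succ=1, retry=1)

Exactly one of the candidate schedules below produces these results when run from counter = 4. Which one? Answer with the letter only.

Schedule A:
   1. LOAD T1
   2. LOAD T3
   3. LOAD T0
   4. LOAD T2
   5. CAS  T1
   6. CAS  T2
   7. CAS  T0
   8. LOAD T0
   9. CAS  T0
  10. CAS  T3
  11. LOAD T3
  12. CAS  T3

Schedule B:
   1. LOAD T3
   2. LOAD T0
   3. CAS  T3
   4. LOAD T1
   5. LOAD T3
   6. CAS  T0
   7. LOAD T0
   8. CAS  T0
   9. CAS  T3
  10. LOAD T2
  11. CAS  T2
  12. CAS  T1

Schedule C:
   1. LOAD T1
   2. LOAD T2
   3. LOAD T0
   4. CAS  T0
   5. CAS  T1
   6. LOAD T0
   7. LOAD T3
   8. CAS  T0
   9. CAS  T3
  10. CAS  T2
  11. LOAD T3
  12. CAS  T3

A

Run A:
step 1: T1 LOAD ⇒ load; ctr=4 reg=4
step 2: T3 LOAD ⇒ load; ctr=4 reg=4
step 3: T0 LOAD ⇒ load; ctr=4 reg=4
step 4: T2 LOAD ⇒ load; ctr=4 reg=4
step 5: T1 CAS ⇒ ok; ctr=5 reg=4
step 6: T2 CAS ⇒ retry; ctr=5 reg=4
step 7: T0 CAS ⇒ retry; ctr=5 reg=4
step 8: T0 LOAD ⇒ load; ctr=5 reg=5
step 9: T0 CAS ⇒ ok; ctr=6 reg=5
step 10: T3 CAS ⇒ retry; ctr=6 reg=4
step 11: T3 LOAD ⇒ load; ctr=6 reg=6
step 12: T3 CAS ⇒ ok; ctr=7 reg=6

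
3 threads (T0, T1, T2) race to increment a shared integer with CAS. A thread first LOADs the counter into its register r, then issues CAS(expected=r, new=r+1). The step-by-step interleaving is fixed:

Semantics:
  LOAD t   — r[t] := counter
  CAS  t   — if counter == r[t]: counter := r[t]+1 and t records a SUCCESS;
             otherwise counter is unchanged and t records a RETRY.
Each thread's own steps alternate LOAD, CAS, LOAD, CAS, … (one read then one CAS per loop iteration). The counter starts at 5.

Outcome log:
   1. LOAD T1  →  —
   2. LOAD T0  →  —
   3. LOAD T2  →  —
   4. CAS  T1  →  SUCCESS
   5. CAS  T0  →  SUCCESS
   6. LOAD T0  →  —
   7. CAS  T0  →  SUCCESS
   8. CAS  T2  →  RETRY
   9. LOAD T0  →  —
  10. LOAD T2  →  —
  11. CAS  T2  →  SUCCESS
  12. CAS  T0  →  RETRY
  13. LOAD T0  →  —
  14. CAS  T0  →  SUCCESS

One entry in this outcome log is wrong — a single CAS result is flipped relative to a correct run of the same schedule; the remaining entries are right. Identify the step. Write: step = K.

step = 5

Correct run:
step 1: T1 LOAD ⇒ load; ctr=5 reg=5
step 2: T0 LOAD ⇒ load; ctr=5 reg=5
step 3: T2 LOAD ⇒ load; ctr=5 reg=5
step 4: T1 CAS ⇒ ok; ctr=6 reg=5
step 5: T0 CAS ⇒ retry; ctr=6 reg=5
step 6: T0 LOAD ⇒ load; ctr=6 reg=6
step 7: T0 CAS ⇒ ok; ctr=7 reg=6
step 8: T2 CAS ⇒ retry; ctr=7 reg=5
step 9: T0 LOAD ⇒ load; ctr=7 reg=7
step 10: T2 LOAD ⇒ load; ctr=7 reg=7
step 11: T2 CAS ⇒ ok; ctr=8 reg=7
step 12: T0 CAS ⇒ retry; ctr=8 reg=7
step 13: T0 LOAD ⇒ load; ctr=8 reg=8
step 14: T0 CAS ⇒ ok; ctr=9 reg=8
Log disagrees first at step 5.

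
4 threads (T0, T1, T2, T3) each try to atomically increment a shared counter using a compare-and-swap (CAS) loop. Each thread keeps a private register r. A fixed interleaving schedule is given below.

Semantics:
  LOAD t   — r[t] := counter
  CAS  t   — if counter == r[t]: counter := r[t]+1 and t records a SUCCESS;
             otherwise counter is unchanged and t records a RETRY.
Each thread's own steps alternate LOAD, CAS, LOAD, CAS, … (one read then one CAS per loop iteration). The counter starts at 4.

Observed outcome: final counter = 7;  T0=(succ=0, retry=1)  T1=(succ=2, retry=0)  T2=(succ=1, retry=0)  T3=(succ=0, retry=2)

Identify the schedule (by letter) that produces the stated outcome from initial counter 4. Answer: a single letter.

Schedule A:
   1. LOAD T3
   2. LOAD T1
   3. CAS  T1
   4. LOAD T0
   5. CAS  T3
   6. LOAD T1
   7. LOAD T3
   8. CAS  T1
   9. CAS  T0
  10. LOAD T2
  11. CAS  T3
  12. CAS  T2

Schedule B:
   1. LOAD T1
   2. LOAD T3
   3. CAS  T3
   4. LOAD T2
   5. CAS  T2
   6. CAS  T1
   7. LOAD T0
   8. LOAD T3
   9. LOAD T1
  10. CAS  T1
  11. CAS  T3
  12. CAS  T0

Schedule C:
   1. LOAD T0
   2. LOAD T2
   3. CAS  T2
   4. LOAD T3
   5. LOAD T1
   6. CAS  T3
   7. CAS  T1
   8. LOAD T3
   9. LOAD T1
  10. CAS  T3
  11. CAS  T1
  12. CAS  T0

A

Run A:
   1) LOAD T3:  M=4  r_T3=4
   2) LOAD T1:  M=4  r_T1=4
   3) CAS  T1:  M=5  r_T1=4 ✓
   4) LOAD T0:  M=5  r_T0=5
   5) CAS  T3:  M=5  r_T3=4 ✗
   6) LOAD T1:  M=5  r_T1=5
   7) LOAD T3:  M=5  r_T3=5
   8) CAS  T1:  M=6  r_T1=5 ✓
   9) CAS  T0:  M=6  r_T0=5 ✗
  10) LOAD T2:  M=6  r_T2=6
  11) CAS  T3:  M=6  r_T3=5 ✗
  12) CAS  T2:  M=7  r_T2=6 ✓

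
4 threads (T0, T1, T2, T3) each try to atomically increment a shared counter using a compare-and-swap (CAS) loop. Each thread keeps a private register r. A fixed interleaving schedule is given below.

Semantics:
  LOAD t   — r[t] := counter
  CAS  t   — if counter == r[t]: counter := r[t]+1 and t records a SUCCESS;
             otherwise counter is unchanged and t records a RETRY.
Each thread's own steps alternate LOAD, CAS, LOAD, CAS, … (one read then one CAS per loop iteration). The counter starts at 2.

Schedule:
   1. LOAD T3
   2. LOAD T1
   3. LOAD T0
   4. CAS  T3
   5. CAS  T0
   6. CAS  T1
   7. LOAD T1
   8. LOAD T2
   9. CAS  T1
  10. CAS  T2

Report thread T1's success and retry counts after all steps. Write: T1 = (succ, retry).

step 1: T3 LOAD ⇒ load; ctr=2 reg=2
step 2: T1 LOAD ⇒ load; ctr=2 reg=2
step 3: T0 LOAD ⇒ load; ctr=2 reg=2
step 4: T3 CAS ⇒ ok; ctr=3 reg=2
step 5: T0 CAS ⇒ retry; ctr=3 reg=2
step 6: T1 CAS ⇒ retry; ctr=3 reg=2
step 7: T1 LOAD ⇒ load; ctr=3 reg=3
step 8: T2 LOAD ⇒ load; ctr=3 reg=3
step 9: T1 CAS ⇒ ok; ctr=4 reg=3
step 10: T2 CAS ⇒ retry; ctr=4 reg=3

T1 = (1, 1)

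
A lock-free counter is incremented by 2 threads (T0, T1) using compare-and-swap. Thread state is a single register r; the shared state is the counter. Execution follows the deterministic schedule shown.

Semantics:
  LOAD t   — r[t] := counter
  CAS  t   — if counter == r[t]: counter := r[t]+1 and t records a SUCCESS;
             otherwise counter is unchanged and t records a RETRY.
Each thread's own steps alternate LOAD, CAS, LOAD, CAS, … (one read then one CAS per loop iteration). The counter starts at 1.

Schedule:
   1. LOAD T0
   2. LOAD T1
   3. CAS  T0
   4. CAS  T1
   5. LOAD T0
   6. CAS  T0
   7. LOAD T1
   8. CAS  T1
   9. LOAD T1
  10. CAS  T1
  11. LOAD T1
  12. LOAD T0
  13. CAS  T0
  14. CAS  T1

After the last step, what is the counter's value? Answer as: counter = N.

counter = 6

1. LOAD T0 → mem=1 r[T0]=1 [LOAD]
2. LOAD T1 → mem=1 r[T1]=1 [LOAD]
3. CAS T0 → mem=2 r[T0]=1 [OK]
4. CAS T1 → mem=2 r[T1]=1 [RETRY]
5. LOAD T0 → mem=2 r[T0]=2 [LOAD]
6. CAS T0 → mem=3 r[T0]=2 [OK]
7. LOAD T1 → mem=3 r[T1]=3 [LOAD]
8. CAS T1 → mem=4 r[T1]=3 [OK]
9. LOAD T1 → mem=4 r[T1]=4 [LOAD]
10. CAS T1 → mem=5 r[T1]=4 [OK]
11. LOAD T1 → mem=5 r[T1]=5 [LOAD]
12. LOAD T0 → mem=5 r[T0]=5 [LOAD]
13. CAS T0 → mem=6 r[T0]=5 [OK]
14. CAS T1 → mem=6 r[T1]=5 [RETRY]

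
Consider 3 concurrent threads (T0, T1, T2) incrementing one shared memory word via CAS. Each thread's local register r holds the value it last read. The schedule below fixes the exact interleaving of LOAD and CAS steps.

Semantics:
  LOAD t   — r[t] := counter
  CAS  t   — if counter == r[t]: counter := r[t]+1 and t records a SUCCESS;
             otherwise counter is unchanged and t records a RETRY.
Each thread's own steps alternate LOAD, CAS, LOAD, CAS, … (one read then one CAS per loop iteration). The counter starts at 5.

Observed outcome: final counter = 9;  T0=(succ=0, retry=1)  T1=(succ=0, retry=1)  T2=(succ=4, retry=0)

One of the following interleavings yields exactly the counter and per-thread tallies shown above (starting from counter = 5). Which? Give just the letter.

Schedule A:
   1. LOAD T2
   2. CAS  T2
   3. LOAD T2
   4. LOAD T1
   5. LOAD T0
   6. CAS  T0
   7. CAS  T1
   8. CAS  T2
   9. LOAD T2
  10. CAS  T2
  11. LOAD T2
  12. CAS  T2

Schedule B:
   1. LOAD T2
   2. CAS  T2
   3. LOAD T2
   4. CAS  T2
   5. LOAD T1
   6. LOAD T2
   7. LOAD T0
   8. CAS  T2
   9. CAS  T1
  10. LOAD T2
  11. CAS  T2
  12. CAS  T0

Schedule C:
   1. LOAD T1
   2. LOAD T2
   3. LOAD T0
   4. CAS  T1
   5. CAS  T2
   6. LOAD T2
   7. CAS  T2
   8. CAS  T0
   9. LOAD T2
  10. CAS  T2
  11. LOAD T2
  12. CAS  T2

Tracing schedule B:
[1] T2.load  rd  (counter 5, T2.r 5)
[2] T2.cas  hit  (counter 6, T2.r 5)
[3] T2.load  rd  (counter 6, T2.r 6)
[4] T2.cas  hit  (counter 7, T2.r 6)
[5] T1.load  rd  (counter 7, T1.r 7)
[6] T2.load  rd  (counter 7, T2.r 7)
[7] T0.load  rd  (counter 7, T0.r 7)
[8] T2.cas  hit  (counter 8, T2.r 7)
[9] T1.cas  miss  (counter 8, T1.r 7)
[10] T2.load  rd  (counter 8, T2.r 8)
[11] T2.cas  hit  (counter 9, T2.r 8)
[12] T0.cas  miss  (counter 9, T0.r 7)

B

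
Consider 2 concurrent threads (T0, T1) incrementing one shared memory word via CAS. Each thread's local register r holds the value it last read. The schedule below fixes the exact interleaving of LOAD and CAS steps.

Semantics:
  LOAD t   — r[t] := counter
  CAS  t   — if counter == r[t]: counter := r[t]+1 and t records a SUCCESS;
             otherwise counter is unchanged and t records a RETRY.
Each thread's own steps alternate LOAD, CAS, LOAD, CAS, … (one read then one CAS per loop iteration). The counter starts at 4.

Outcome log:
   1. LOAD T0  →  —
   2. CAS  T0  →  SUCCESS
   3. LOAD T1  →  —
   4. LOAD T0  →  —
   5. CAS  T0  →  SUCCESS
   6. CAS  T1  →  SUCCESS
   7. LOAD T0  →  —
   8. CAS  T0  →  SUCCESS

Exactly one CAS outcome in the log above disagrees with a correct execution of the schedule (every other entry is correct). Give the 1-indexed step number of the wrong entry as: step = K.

step = 6

Correct run:
[1] T0.load  rd  (counter 4, T0.r 4)
[2] T0.cas  hit  (counter 5, T0.r 4)
[3] T1.load  rd  (counter 5, T1.r 5)
[4] T0.load  rd  (counter 5, T0.r 5)
[5] T0.cas  hit  (counter 6, T0.r 5)
[6] T1.cas  miss  (counter 6, T1.r 5)
[7] T0.load  rd  (counter 6, T0.r 6)
[8] T0.cas  hit  (counter 7, T0.r 6)
Flip is step 6.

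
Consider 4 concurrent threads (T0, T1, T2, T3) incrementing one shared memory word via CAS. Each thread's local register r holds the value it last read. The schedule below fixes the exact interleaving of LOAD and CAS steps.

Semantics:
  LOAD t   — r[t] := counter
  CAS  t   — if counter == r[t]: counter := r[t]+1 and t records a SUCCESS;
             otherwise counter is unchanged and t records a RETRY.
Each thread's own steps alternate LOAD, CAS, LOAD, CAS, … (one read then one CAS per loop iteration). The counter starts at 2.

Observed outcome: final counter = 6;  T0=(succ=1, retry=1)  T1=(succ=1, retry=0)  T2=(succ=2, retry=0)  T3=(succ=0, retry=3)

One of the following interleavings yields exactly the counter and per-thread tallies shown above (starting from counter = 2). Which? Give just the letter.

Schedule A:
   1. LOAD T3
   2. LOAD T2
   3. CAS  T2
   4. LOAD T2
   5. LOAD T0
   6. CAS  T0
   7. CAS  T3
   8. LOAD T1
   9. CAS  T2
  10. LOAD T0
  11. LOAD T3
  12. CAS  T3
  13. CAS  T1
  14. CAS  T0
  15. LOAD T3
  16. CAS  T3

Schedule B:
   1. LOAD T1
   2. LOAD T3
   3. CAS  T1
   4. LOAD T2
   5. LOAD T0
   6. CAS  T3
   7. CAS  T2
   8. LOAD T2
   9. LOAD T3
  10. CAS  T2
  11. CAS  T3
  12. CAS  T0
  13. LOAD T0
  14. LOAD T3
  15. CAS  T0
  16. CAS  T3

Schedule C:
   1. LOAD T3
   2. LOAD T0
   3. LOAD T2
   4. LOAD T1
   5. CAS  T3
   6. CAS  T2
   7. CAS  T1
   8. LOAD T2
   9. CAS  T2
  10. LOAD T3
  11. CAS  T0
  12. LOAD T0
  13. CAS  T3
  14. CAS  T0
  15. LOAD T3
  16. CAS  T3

Simulating candidate B:
   1) LOAD T1:  M=2  r_T1=2
   2) LOAD T3:  M=2  r_T3=2
   3) CAS  T1:  M=3  r_T1=2 ✓
   4) LOAD T2:  M=3  r_T2=3
   5) LOAD T0:  M=3  r_T0=3
   6) CAS  T3:  M=3  r_T3=2 ✗
   7) CAS  T2:  M=4  r_T2=3 ✓
   8) LOAD T2:  M=4  r_T2=4
   9) LOAD T3:  M=4  r_T3=4
  10) CAS  T2:  M=5  r_T2=4 ✓
  11) CAS  T3:  M=5  r_T3=4 ✗
  12) CAS  T0:  M=5  r_T0=3 ✗
  13) LOAD T0:  M=5  r_T0=5
  14) LOAD T3:  M=5  r_T3=5
  15) CAS  T0:  M=6  r_T0=5 ✓
  16) CAS  T3:  M=6  r_T3=5 ✗

B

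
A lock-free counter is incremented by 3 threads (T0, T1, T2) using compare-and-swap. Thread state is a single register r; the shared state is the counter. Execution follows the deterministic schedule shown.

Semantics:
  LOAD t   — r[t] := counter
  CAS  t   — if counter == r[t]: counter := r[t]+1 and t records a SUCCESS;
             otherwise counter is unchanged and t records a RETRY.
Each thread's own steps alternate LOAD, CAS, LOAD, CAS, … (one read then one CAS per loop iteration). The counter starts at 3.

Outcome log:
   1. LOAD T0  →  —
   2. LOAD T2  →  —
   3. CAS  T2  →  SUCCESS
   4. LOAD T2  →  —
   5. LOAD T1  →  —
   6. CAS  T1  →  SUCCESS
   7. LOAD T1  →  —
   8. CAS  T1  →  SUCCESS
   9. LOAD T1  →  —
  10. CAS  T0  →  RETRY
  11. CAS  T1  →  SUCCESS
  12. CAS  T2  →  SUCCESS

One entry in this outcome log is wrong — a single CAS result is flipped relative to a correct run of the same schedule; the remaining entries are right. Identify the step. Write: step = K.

Re-executing:
#1 T0 reads 3
#2 T2 reads 3
#3 T2 CAS(3→4) writes; counter now 4
#4 T2 reads 4
#5 T1 reads 4
#6 T1 CAS(4→5) writes; counter now 5
#7 T1 reads 5
#8 T1 CAS(5→6) writes; counter now 6
#9 T1 reads 6
#10 T0 CAS(3→4) fails; counter now 6
#11 T1 CAS(6→7) writes; counter now 7
#12 T2 CAS(4→5) fails; counter now 7
Flip is step 12.

step = 12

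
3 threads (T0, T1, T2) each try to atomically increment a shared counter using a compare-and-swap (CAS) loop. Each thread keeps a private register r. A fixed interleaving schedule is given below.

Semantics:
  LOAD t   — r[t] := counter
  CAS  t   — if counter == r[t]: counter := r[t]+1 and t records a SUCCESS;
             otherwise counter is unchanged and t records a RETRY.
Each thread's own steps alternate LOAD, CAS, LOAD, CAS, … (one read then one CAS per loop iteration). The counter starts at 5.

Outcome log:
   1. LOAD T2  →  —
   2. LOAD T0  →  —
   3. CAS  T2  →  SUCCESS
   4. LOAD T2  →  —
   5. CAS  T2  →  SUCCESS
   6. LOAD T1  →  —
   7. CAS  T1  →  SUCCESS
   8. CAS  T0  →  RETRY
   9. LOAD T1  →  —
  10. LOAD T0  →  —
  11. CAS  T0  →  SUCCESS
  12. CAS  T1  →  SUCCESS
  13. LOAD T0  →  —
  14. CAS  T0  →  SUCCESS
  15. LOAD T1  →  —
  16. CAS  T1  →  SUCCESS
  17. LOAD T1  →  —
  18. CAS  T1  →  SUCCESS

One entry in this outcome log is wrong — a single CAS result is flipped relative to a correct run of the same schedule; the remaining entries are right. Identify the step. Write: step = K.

Re-executing:
#1 T2 reads 5
#2 T0 reads 5
#3 T2 CAS(5→6) writes; counter now 6
#4 T2 reads 6
#5 T2 CAS(6→7) writes; counter now 7
#6 T1 reads 7
#7 T1 CAS(7→8) writes; counter now 8
#8 T0 CAS(5→6) fails; counter now 8
#9 T1 reads 8
#10 T0 reads 8
#11 T0 CAS(8→9) writes; counter now 9
#12 T1 CAS(8→9) fails; counter now 9
#13 T0 reads 9
#14 T0 CAS(9→10) writes; counter now 10
#15 T1 reads 10
#16 T1 CAS(10→11) writes; counter now 11
#17 T1 reads 11
#18 T1 CAS(11→12) writes; counter now 12
Flip is step 12.

step = 12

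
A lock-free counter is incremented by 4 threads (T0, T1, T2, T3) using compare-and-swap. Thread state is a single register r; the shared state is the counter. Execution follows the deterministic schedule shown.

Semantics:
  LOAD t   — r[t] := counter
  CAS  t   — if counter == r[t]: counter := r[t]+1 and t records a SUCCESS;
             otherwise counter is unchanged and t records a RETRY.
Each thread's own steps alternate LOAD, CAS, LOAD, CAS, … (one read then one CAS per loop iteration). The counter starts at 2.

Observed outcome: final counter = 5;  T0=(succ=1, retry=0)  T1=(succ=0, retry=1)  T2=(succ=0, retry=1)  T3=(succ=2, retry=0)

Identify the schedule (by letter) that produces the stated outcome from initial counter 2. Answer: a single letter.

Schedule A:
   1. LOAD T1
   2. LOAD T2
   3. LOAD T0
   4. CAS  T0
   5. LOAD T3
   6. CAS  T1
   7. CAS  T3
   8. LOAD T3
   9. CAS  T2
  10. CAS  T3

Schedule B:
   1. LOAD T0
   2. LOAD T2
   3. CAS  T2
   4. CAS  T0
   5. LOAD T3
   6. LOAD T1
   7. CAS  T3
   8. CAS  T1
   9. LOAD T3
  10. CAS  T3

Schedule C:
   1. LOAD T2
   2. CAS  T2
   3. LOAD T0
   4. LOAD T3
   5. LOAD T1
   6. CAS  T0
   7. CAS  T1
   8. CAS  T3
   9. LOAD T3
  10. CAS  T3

A

Run A:
1. LOAD T1 → mem=2 r[T1]=2 [LOAD]
2. LOAD T2 → mem=2 r[T2]=2 [LOAD]
3. LOAD T0 → mem=2 r[T0]=2 [LOAD]
4. CAS T0 → mem=3 r[T0]=2 [OK]
5. LOAD T3 → mem=3 r[T3]=3 [LOAD]
6. CAS T1 → mem=3 r[T1]=2 [RETRY]
7. CAS T3 → mem=4 r[T3]=3 [OK]
8. LOAD T3 → mem=4 r[T3]=4 [LOAD]
9. CAS T2 → mem=4 r[T2]=2 [RETRY]
10. CAS T3 → mem=5 r[T3]=4 [OK]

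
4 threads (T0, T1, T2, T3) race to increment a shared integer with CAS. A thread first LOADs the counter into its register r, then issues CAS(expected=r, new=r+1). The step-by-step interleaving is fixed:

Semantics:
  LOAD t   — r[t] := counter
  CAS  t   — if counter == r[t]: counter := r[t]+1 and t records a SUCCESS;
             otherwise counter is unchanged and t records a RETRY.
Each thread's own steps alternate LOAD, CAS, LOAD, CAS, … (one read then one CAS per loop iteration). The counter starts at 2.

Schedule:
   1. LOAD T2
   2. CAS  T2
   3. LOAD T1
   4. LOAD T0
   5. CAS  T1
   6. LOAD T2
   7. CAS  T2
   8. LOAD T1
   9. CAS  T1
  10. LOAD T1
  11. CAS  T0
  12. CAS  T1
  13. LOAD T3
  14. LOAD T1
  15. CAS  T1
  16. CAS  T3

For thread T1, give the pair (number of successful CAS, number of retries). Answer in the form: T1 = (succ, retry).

T1 = (4, 0)

T2 LOAD — after: cnt=2, r=2 — load
T2 CAS — after: cnt=3, r=2 — ok
T1 LOAD — after: cnt=3, r=3 — load
T0 LOAD — after: cnt=3, r=3 — load
T1 CAS — after: cnt=4, r=3 — ok
T2 LOAD — after: cnt=4, r=4 — load
T2 CAS — after: cnt=5, r=4 — ok
T1 LOAD — after: cnt=5, r=5 — load
T1 CAS — after: cnt=6, r=5 — ok
T1 LOAD — after: cnt=6, r=6 — load
T0 CAS — after: cnt=6, r=3 — retry
T1 CAS — after: cnt=7, r=6 — ok
T3 LOAD — after: cnt=7, r=7 — load
T1 LOAD — after: cnt=7, r=7 — load
T1 CAS — after: cnt=8, r=7 — ok
T3 CAS — after: cnt=8, r=7 — retry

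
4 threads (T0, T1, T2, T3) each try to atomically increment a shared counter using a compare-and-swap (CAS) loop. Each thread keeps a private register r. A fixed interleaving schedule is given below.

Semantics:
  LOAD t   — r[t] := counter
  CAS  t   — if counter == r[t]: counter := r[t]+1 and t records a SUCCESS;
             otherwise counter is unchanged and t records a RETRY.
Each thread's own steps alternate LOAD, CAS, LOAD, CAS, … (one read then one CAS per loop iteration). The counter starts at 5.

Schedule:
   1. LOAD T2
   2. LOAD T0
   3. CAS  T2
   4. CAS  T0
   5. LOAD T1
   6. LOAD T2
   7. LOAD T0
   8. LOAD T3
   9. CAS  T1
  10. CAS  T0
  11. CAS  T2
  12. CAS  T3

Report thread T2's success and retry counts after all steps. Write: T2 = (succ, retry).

T2 = (1, 1)

step 1: T2 LOAD ⇒ load; ctr=5 reg=5
step 2: T0 LOAD ⇒ load; ctr=5 reg=5
step 3: T2 CAS ⇒ ok; ctr=6 reg=5
step 4: T0 CAS ⇒ retry; ctr=6 reg=5
step 5: T1 LOAD ⇒ load; ctr=6 reg=6
step 6: T2 LOAD ⇒ load; ctr=6 reg=6
step 7: T0 LOAD ⇒ load; ctr=6 reg=6
step 8: T3 LOAD ⇒ load; ctr=6 reg=6
step 9: T1 CAS ⇒ ok; ctr=7 reg=6
step 10: T0 CAS ⇒ retry; ctr=7 reg=6
step 11: T2 CAS ⇒ retry; ctr=7 reg=6
step 12: T3 CAS ⇒ retry; ctr=7 reg=6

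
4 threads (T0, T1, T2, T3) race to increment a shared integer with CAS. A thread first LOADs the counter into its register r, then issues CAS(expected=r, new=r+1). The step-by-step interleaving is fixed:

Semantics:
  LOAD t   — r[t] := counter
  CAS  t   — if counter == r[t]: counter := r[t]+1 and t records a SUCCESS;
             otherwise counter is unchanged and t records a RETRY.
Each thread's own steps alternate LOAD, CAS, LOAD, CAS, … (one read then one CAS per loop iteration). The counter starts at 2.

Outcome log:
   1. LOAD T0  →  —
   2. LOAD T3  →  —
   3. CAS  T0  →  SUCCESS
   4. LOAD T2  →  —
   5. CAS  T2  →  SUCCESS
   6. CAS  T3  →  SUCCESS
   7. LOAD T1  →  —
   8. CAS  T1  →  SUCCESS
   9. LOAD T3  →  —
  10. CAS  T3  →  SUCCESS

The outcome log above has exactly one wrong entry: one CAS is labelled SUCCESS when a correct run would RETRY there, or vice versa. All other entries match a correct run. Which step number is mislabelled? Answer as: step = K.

step = 6

Reference trace:
T0 LOAD — after: cnt=2, r=2 — load
T3 LOAD — after: cnt=2, r=2 — load
T0 CAS — after: cnt=3, r=2 — ok
T2 LOAD — after: cnt=3, r=3 — load
T2 CAS — after: cnt=4, r=3 — ok
T3 CAS — after: cnt=4, r=2 — retry
T1 LOAD — after: cnt=4, r=4 — load
T1 CAS — after: cnt=5, r=4 — ok
T3 LOAD — after: cnt=5, r=5 — load
T3 CAS — after: cnt=6, r=5 — ok
Mismatch at 6.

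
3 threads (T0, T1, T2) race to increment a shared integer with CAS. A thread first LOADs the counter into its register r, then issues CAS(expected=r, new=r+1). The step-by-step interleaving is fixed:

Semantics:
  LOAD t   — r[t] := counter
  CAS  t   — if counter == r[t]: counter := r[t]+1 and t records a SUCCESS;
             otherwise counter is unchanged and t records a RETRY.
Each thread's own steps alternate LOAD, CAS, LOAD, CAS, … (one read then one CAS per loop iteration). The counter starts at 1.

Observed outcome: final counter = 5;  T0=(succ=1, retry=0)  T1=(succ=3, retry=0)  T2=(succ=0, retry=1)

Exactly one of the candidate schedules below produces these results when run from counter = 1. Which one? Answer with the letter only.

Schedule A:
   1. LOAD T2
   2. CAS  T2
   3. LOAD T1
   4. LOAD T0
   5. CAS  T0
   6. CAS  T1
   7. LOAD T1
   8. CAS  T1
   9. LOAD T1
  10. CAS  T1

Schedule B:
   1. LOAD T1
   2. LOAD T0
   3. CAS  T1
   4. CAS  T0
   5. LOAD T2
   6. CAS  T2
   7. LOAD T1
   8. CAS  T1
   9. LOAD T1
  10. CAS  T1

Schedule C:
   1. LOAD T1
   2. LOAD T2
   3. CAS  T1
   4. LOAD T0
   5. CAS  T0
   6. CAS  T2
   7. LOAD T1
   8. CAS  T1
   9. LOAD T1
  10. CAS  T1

Simulating candidate C:
T1 LOAD — after: cnt=1, r=1 — load
T2 LOAD — after: cnt=1, r=1 — load
T1 CAS — after: cnt=2, r=1 — ok
T0 LOAD — after: cnt=2, r=2 — load
T0 CAS — after: cnt=3, r=2 — ok
T2 CAS — after: cnt=3, r=1 — retry
T1 LOAD — after: cnt=3, r=3 — load
T1 CAS — after: cnt=4, r=3 — ok
T1 LOAD — after: cnt=4, r=4 — load
T1 CAS — after: cnt=5, r=4 — ok

C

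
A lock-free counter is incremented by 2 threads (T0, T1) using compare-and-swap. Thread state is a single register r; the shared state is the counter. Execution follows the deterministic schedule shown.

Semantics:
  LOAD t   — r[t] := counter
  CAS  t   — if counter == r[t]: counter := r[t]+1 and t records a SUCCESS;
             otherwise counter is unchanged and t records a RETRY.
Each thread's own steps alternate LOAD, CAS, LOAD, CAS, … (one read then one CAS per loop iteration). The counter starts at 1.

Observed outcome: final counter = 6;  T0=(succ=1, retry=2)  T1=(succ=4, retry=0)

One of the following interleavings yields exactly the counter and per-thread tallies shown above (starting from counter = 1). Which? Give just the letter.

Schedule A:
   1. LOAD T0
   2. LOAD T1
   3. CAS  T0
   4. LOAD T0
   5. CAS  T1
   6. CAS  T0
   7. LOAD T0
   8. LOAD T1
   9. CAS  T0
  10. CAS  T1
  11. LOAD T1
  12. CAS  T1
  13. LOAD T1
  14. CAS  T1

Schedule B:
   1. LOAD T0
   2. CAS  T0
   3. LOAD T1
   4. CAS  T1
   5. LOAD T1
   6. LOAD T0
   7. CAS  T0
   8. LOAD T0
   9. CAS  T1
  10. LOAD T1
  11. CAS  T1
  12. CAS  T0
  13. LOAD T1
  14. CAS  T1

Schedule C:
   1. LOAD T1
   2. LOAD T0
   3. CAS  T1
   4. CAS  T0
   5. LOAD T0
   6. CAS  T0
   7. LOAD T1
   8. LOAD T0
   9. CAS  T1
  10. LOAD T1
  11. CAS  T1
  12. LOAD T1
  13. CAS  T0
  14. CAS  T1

Run C:
[1] T1.load  rd  (counter 1, T1.r 1)
[2] T0.load  rd  (counter 1, T0.r 1)
[3] T1.cas  hit  (counter 2, T1.r 1)
[4] T0.cas  miss  (counter 2, T0.r 1)
[5] T0.load  rd  (counter 2, T0.r 2)
[6] T0.cas  hit  (counter 3, T0.r 2)
[7] T1.load  rd  (counter 3, T1.r 3)
[8] T0.load  rd  (counter 3, T0.r 3)
[9] T1.cas  hit  (counter 4, T1.r 3)
[10] T1.load  rd  (counter 4, T1.r 4)
[11] T1.cas  hit  (counter 5, T1.r 4)
[12] T1.load  rd  (counter 5, T1.r 5)
[13] T0.cas  miss  (counter 5, T0.r 3)
[14] T1.cas  hit  (counter 6, T1.r 5)

C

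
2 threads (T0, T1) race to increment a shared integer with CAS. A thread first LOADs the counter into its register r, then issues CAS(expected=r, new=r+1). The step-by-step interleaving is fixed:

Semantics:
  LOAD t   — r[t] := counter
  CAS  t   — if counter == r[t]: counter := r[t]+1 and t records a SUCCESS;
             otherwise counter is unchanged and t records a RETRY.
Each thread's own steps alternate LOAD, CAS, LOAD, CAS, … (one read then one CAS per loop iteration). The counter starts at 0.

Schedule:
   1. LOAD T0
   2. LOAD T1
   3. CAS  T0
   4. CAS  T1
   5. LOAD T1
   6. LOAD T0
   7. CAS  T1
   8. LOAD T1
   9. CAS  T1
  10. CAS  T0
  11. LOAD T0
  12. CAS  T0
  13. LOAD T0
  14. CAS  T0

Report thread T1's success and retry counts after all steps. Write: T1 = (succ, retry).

T1 = (2, 1)

step 1: T0 LOAD ⇒ load; ctr=0 reg=0
step 2: T1 LOAD ⇒ load; ctr=0 reg=0
step 3: T0 CAS ⇒ ok; ctr=1 reg=0
step 4: T1 CAS ⇒ retry; ctr=1 reg=0
step 5: T1 LOAD ⇒ load; ctr=1 reg=1
step 6: T0 LOAD ⇒ load; ctr=1 reg=1
step 7: T1 CAS ⇒ ok; ctr=2 reg=1
step 8: T1 LOAD ⇒ load; ctr=2 reg=2
step 9: T1 CAS ⇒ ok; ctr=3 reg=2
step 10: T0 CAS ⇒ retry; ctr=3 reg=1
step 11: T0 LOAD ⇒ load; ctr=3 reg=3
step 12: T0 CAS ⇒ ok; ctr=4 reg=3
step 13: T0 LOAD ⇒ load; ctr=4 reg=4
step 14: T0 CAS ⇒ ok; ctr=5 reg=4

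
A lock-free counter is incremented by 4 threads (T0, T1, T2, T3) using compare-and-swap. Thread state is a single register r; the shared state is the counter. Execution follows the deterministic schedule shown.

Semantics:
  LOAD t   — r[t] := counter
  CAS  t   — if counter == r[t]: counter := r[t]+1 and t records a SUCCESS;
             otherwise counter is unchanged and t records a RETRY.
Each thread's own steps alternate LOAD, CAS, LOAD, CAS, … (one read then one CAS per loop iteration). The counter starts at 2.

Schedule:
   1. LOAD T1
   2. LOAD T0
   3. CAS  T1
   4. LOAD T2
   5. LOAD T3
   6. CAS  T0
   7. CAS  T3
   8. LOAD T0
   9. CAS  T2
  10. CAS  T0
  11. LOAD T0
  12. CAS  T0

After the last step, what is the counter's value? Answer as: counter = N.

counter = 6

1. LOAD T1 → mem=2 r[T1]=2 [LOAD]
2. LOAD T0 → mem=2 r[T0]=2 [LOAD]
3. CAS T1 → mem=3 r[T1]=2 [OK]
4. LOAD T2 → mem=3 r[T2]=3 [LOAD]
5. LOAD T3 → mem=3 r[T3]=3 [LOAD]
6. CAS T0 → mem=3 r[T0]=2 [RETRY]
7. CAS T3 → mem=4 r[T3]=3 [OK]
8. LOAD T0 → mem=4 r[T0]=4 [LOAD]
9. CAS T2 → mem=4 r[T2]=3 [RETRY]
10. CAS T0 → mem=5 r[T0]=4 [OK]
11. LOAD T0 → mem=5 r[T0]=5 [LOAD]
12. CAS T0 → mem=6 r[T0]=5 [OK]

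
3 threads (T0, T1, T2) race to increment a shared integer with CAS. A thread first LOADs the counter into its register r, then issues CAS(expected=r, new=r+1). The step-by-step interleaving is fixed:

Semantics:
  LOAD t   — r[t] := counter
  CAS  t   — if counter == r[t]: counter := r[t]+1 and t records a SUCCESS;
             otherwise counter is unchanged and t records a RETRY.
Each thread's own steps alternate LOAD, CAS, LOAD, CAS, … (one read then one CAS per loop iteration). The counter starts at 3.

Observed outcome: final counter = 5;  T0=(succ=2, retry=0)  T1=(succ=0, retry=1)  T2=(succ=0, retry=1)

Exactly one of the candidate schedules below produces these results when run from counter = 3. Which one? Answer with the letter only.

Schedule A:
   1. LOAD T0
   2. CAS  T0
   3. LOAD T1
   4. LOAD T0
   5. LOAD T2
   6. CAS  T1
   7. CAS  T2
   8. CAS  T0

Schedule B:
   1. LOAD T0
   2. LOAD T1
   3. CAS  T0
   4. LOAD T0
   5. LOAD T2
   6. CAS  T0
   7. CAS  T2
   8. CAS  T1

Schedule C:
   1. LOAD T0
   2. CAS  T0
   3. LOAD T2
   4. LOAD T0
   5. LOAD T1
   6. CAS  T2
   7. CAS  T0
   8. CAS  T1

Run B:
step 1: T0 LOAD ⇒ load; ctr=3 reg=3
step 2: T1 LOAD ⇒ load; ctr=3 reg=3
step 3: T0 CAS ⇒ ok; ctr=4 reg=3
step 4: T0 LOAD ⇒ load; ctr=4 reg=4
step 5: T2 LOAD ⇒ load; ctr=4 reg=4
step 6: T0 CAS ⇒ ok; ctr=5 reg=4
step 7: T2 CAS ⇒ retry; ctr=5 reg=4
step 8: T1 CAS ⇒ retry; ctr=5 reg=3

B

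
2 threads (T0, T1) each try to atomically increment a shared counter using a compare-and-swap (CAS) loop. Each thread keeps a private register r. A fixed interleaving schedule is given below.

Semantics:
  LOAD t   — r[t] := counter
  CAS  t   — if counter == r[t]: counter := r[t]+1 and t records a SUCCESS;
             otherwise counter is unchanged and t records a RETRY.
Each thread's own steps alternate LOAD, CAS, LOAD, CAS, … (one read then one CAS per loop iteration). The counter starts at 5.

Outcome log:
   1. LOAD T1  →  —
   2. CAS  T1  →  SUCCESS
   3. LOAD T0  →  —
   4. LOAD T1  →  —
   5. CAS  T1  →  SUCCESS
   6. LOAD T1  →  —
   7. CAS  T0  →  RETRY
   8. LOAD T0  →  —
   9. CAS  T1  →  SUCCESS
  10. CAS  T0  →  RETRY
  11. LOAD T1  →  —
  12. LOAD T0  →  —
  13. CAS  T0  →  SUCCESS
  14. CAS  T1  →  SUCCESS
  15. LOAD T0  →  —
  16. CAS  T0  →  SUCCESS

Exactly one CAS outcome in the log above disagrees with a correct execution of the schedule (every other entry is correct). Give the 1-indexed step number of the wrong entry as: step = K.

step = 14

Reference trace:
#1 T1 reads 5
#2 T1 CAS(5→6) writes; counter now 6
#3 T0 reads 6
#4 T1 reads 6
#5 T1 CAS(6→7) writes; counter now 7
#6 T1 reads 7
#7 T0 CAS(6→7) fails; counter now 7
#8 T0 reads 7
#9 T1 CAS(7→8) writes; counter now 8
#10 T0 CAS(7→8) fails; counter now 8
#11 T1 reads 8
#12 T0 reads 8
#13 T0 CAS(8→9) writes; counter now 9
#14 T1 CAS(8→9) fails; counter now 9
#15 T0 reads 9
#16 T0 CAS(9→10) writes; counter now 10
Log disagrees first at step 14.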